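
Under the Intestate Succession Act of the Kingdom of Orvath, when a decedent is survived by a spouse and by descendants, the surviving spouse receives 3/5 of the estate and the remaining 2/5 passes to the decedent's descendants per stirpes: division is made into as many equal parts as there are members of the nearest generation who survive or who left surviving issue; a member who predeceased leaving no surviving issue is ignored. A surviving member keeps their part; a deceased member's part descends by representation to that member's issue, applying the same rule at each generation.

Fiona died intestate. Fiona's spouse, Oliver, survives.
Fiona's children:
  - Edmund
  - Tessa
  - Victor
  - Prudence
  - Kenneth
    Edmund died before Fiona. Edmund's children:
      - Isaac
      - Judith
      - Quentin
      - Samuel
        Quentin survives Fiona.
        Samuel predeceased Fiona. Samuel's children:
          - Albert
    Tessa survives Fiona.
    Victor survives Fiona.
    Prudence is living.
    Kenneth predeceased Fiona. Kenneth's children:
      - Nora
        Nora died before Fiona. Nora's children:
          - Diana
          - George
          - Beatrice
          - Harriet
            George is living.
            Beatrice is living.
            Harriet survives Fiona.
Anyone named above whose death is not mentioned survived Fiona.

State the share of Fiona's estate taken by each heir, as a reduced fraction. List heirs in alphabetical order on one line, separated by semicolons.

Albert 1/50; Beatrice 1/50; Diana 1/50; George 1/50; Harriet 1/50; Isaac 1/50; Judith 1/50; Oliver 3/5; Prudence 2/25; Quentin 1/50; Tessa 2/25; Victor 2/25

Oliver, as surviving spouse, takes 3/5.
The remaining 2/5 passes to Fiona's descendants per stirpes.
The 2/5 is divided into 5 equal shares of 2/25 among Edmund, Tessa, Victor, Prudence, Kenneth.
Edmund predeceased; the 2/25 allotted to Edmund's branch passes to Edmund's issue by representation.
The 2/25 is divided into 4 equal shares of 1/50 among Isaac, Judith, Quentin, Samuel.
Isaac is living and takes 1/50.
Judith is living and takes 1/50.
Quentin is living and takes 1/50.
Samuel predeceased; the 1/50 allotted to Samuel's branch passes to Samuel's issue by representation.
Albert is the sole taker at this level and receives the full 1/50.
Tessa is living and takes 2/25.
Victor is living and takes 2/25.
Prudence is living and takes 2/25.
Kenneth predeceased; the 2/25 allotted to Kenneth's branch passes to Kenneth's issue by representation.
Nora's line is the sole branch at this level, so the full 2/25 passes to Nora's issue by representation.
The 2/25 is divided into 4 equal shares of 1/50 among Diana, George, Beatrice, Harriet.
Diana is living and takes 1/50.
George is living and takes 1/50.
Beatrice is living and takes 1/50.
Harriet is living and takes 1/50.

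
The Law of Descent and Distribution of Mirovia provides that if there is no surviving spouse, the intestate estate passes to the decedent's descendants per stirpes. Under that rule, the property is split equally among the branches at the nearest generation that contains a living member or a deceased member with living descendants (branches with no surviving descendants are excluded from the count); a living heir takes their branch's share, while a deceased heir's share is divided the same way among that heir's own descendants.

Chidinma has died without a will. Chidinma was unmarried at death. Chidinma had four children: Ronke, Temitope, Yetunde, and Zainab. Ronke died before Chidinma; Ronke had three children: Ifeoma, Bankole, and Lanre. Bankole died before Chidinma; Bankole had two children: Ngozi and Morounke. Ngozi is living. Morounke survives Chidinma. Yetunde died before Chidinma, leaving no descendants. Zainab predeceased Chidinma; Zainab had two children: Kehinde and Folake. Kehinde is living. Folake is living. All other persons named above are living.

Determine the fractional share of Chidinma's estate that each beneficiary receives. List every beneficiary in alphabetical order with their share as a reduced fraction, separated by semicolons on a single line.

There is no surviving spouse, so the entire estate passes to Chidinma's descendants per stirpes.
Yetunde left no surviving issue, so that branch lapses and is disregarded.
The estate is divided into 3 equal shares of 1/3 among Ronke, Temitope, Zainab.
Ronke predeceased; the 1/3 allotted to Ronke's branch passes to Ronke's issue by representation.
The 1/3 is divided into 3 equal shares of 1/9 among Ifeoma, Bankole, Lanre.
Ifeoma is living and takes 1/9.
Bankole predeceased; the 1/9 allotted to Bankole's branch passes to Bankole's issue by representation.
The 1/9 is divided into 2 equal shares of 1/18 among Ngozi, Morounke.
Ngozi is living and takes 1/18.
Morounke is living and takes 1/18.
Lanre is living and takes 1/9.
Temitope is living and takes 1/3.
Zainab predeceased; the 1/3 allotted to Zainab's branch passes to Zainab's issue by representation.
The 1/3 is divided into 2 equal shares of 1/6 among Kehinde, Folake.
Kehinde is living and takes 1/6.
Folake is living and takes 1/6.

Folake 1/6; Ifeoma 1/9; Kehinde 1/6; Lanre 1/9; Morounke 1/18; Ngozi 1/18; Temitope 1/3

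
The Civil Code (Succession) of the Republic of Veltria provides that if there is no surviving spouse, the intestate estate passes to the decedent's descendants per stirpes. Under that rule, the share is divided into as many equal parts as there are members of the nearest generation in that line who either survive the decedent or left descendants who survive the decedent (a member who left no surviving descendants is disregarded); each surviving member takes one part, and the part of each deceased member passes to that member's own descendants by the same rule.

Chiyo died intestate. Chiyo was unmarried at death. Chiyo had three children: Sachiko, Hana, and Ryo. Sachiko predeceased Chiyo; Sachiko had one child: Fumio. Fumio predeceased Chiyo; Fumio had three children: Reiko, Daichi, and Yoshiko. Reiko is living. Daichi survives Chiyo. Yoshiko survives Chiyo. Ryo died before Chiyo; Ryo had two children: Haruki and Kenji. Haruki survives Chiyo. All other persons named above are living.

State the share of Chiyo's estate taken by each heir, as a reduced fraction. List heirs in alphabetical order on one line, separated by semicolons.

Daichi 1/9; Hana 1/3; Haruki 1/6; Kenji 1/6; Reiko 1/9; Yoshiko 1/9

There is no surviving spouse, so the entire estate passes to Chiyo's descendants per stirpes.
The estate is divided into 3 equal shares of 1/3 among Sachiko, Hana, Ryo.
Sachiko predeceased; the 1/3 allotted to Sachiko's branch passes to Sachiko's issue by representation.
Fumio's line is the sole branch at this level, so the full 1/3 passes to Fumio's issue by representation.
The 1/3 is divided into 3 equal shares of 1/9 among Reiko, Daichi, Yoshiko.
Reiko is living and takes 1/9.
Daichi is living and takes 1/9.
Yoshiko is living and takes 1/9.
Hana is living and takes 1/3.
Ryo predeceased; the 1/3 allotted to Ryo's branch passes to Ryo's issue by representation.
The 1/3 is divided into 2 equal shares of 1/6 among Haruki, Kenji.
Haruki is living and takes 1/6.
Kenji is living and takes 1/6.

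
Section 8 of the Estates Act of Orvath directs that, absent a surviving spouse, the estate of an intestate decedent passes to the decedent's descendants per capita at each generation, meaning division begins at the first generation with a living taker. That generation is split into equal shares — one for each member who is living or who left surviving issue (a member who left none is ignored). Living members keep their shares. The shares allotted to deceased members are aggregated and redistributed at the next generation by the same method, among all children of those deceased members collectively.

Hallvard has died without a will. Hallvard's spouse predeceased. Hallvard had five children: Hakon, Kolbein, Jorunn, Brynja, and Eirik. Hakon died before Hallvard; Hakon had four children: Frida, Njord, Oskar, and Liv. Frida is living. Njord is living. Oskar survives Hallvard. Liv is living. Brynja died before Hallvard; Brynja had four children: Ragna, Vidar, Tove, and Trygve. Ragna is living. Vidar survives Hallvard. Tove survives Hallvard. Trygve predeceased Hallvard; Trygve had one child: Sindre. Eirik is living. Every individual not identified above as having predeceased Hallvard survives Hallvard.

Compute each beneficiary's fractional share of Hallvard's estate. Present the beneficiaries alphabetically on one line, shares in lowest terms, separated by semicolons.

Eirik 1/5; Frida 1/20; Jorunn 1/5; Kolbein 1/5; Liv 1/20; Njord 1/20; Oskar 1/20; Ragna 1/20; Sindre 1/20; Tove 1/20; Vidar 1/20

There is no surviving spouse, so the entire estate passes to Hallvard's descendants per capita at each generation.
At generation 1 (Hakon, Kolbein, Jorunn, Brynja, Eirik) there are 5 shares of (1)/5 = 1/5 each.
Living: Kolbein, Jorunn, and Eirik — each takes 1/5.
Deceased: Hakon and Brynja. Their combined 2/5 is pooled and carried to generation 2.
At generation 2 (Frida, Njord, Oskar, Liv, Ragna, Vidar, Tove, Trygve) there are 8 shares of (2/5)/8 = 1/20 each.
Living: Frida, Njord, Oskar, Liv, Ragna, Vidar, and Tove — each takes 1/20.
Deceased: Trygve. That 1/20 share is carried to generation 3.
At generation 3 (Sindre) there are 1 shares of (1/20)/1 = 1/20 each.
Living: Sindre — each takes 1/20.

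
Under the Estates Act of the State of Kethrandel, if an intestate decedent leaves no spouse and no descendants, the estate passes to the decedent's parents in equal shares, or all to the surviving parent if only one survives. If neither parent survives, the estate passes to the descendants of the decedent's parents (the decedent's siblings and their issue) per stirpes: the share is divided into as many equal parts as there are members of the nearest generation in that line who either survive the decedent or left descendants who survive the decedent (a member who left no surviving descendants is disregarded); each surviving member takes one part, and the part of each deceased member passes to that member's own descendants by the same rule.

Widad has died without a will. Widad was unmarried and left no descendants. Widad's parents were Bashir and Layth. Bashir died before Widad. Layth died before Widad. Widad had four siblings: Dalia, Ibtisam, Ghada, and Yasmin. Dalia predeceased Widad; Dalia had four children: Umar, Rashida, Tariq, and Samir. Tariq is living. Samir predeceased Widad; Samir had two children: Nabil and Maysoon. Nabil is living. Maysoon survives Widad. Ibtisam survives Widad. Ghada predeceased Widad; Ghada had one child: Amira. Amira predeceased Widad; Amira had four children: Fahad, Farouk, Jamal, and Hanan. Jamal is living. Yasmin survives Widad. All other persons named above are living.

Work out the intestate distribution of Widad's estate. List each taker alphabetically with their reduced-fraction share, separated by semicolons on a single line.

Fahad 1/16; Farouk 1/16; Hanan 1/16; Ibtisam 1/4; Jamal 1/16; Maysoon 1/32; Nabil 1/32; Rashida 1/16; Tariq 1/16; Umar 1/16; Yasmin 1/4

Neither parent survives and there are no descendants, so the estate passes to Widad's siblings and their issue per stirpes.
The estate is divided into 4 equal shares of 1/4 among Dalia, Ibtisam, Ghada, Yasmin.
Dalia predeceased; the 1/4 allotted to Dalia's branch passes to Dalia's issue by representation.
The 1/4 is divided into 4 equal shares of 1/16 among Umar, Rashida, Tariq, Samir.
Umar is living and takes 1/16.
Rashida is living and takes 1/16.
Tariq is living and takes 1/16.
Samir predeceased; the 1/16 allotted to Samir's branch passes to Samir's issue by representation.
The 1/16 is divided into 2 equal shares of 1/32 among Nabil, Maysoon.
Nabil is living and takes 1/32.
Maysoon is living and takes 1/32.
Ibtisam is living and takes 1/4.
Ghada predeceased; the 1/4 allotted to Ghada's branch passes to Ghada's issue by representation.
Amira's line is the sole branch at this level, so the full 1/4 passes to Amira's issue by representation.
The 1/4 is divided into 4 equal shares of 1/16 among Fahad, Farouk, Jamal, Hanan.
Fahad is living and takes 1/16.
Farouk is living and takes 1/16.
Jamal is living and takes 1/16.
Hanan is living and takes 1/16.
Yasmin is living and takes 1/4.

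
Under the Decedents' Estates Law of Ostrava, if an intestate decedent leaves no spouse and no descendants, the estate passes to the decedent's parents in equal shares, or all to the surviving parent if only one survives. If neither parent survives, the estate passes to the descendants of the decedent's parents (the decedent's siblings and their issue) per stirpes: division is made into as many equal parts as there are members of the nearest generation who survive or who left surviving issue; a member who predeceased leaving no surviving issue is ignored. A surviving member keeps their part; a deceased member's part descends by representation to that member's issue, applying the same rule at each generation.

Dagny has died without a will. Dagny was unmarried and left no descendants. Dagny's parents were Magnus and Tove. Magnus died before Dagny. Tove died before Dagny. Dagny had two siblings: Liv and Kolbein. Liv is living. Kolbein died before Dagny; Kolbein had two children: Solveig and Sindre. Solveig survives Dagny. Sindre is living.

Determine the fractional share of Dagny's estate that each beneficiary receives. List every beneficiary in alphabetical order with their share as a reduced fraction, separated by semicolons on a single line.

Liv 1/2; Sindre 1/4; Solveig 1/4

Neither parent survives and there are no descendants, so the estate passes to Dagny's siblings and their issue per stirpes.
The estate is divided into 2 equal shares of 1/2 among Liv, Kolbein.
Liv is living and takes 1/2.
Kolbein predeceased; the 1/2 allotted to Kolbein's branch passes to Kolbein's issue by representation.
The 1/2 is divided into 2 equal shares of 1/4 among Solveig, Sindre.
Solveig is living and takes 1/4.
Sindre is living and takes 1/4.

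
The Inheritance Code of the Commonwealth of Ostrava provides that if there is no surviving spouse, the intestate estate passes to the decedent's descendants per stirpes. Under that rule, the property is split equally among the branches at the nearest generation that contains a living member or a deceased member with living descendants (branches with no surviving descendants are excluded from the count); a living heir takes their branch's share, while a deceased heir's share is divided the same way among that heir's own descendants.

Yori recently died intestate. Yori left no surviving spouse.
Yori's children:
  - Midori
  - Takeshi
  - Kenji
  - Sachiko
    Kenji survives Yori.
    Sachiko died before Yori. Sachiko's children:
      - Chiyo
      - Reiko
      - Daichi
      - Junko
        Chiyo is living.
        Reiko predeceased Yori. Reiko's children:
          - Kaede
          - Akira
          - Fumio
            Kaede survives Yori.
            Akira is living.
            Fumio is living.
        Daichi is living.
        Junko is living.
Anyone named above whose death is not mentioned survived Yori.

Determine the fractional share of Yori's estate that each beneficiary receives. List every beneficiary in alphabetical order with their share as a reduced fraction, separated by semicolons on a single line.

There is no surviving spouse, so the entire estate passes to Yori's descendants per stirpes.
The estate is divided into 4 equal shares of 1/4 among Midori, Takeshi, Kenji, Sachiko.
Midori is living and takes 1/4.
Takeshi is living and takes 1/4.
Kenji is living and takes 1/4.
Sachiko predeceased; the 1/4 allotted to Sachiko's branch passes to Sachiko's issue by representation.
The 1/4 is divided into 4 equal shares of 1/16 among Chiyo, Reiko, Daichi, Junko.
Chiyo is living and takes 1/16.
Reiko predeceased; the 1/16 allotted to Reiko's branch passes to Reiko's issue by representation.
The 1/16 is divided into 3 equal shares of 1/48 among Kaede, Akira, Fumio.
Kaede is living and takes 1/48.
Akira is living and takes 1/48.
Fumio is living and takes 1/48.
Daichi is living and takes 1/16.
Junko is living and takes 1/16.

Akira 1/48; Chiyo 1/16; Daichi 1/16; Fumio 1/48; Junko 1/16; Kaede 1/48; Kenji 1/4; Midori 1/4; Takeshi 1/4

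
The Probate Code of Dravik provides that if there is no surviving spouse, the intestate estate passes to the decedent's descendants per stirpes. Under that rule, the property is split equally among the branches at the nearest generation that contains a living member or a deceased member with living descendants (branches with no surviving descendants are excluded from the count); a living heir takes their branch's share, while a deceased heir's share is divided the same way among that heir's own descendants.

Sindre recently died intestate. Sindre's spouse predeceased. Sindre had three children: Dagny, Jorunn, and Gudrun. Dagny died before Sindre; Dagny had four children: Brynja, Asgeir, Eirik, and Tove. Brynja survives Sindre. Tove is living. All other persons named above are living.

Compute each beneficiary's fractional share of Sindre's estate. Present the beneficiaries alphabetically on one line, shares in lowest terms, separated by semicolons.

Asgeir 1/12; Brynja 1/12; Eirik 1/12; Gudrun 1/3; Jorunn 1/3; Tove 1/12

There is no surviving spouse, so the entire estate passes to Sindre's descendants per stirpes.
The estate is divided into 3 equal shares of 1/3 among Dagny, Jorunn, Gudrun.
Dagny predeceased; the 1/3 allotted to Dagny's branch passes to Dagny's issue by representation.
The 1/3 is divided into 4 equal shares of 1/12 among Brynja, Asgeir, Eirik, Tove.
Brynja is living and takes 1/12.
Asgeir is living and takes 1/12.
Eirik is living and takes 1/12.
Tove is living and takes 1/12.
Jorunn is living and takes 1/3.
Gudrun is living and takes 1/3.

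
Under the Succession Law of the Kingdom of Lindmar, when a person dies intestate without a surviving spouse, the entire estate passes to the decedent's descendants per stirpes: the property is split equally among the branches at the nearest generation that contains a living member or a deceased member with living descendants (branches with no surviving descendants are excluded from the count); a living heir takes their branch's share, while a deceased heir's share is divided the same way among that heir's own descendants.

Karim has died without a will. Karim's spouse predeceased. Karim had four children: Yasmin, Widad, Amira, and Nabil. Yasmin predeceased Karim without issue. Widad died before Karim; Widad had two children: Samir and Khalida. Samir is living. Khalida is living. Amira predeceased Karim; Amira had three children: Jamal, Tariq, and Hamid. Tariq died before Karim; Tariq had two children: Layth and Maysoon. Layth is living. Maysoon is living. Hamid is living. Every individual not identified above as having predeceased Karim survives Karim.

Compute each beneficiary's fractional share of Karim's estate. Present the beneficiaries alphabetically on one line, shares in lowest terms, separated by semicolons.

Hamid 1/9; Jamal 1/9; Khalida 1/6; Layth 1/18; Maysoon 1/18; Nabil 1/3; Samir 1/6

There is no surviving spouse, so the entire estate passes to Karim's descendants per stirpes.
Yasmin left no surviving issue, so that branch lapses and is disregarded.
The estate is divided into 3 equal shares of 1/3 among Widad, Amira, Nabil.
Widad predeceased; the 1/3 allotted to Widad's branch passes to Widad's issue by representation.
The 1/3 is divided into 2 equal shares of 1/6 among Samir, Khalida.
Samir is living and takes 1/6.
Khalida is living and takes 1/6.
Amira predeceased; the 1/3 allotted to Amira's branch passes to Amira's issue by representation.
The 1/3 is divided into 3 equal shares of 1/9 among Jamal, Tariq, Hamid.
Jamal is living and takes 1/9.
Tariq predeceased; the 1/9 allotted to Tariq's branch passes to Tariq's issue by representation.
The 1/9 is divided into 2 equal shares of 1/18 among Layth, Maysoon.
Layth is living and takes 1/18.
Maysoon is living and takes 1/18.
Hamid is living and takes 1/9.
Nabil is living and takes 1/3.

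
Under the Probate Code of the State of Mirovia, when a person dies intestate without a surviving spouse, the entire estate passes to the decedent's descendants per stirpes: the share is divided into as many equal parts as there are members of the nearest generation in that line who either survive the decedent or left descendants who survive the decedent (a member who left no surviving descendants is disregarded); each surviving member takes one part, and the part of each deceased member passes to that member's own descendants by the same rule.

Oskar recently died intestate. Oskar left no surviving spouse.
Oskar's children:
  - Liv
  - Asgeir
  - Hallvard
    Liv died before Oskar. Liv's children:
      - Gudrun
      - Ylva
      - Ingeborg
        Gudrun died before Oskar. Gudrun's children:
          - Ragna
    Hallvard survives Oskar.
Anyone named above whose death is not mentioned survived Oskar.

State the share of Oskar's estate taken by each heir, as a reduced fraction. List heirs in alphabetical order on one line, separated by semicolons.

There is no surviving spouse, so the entire estate passes to Oskar's descendants per stirpes.
The estate is divided into 3 equal shares of 1/3 among Liv, Asgeir, Hallvard.
Liv predeceased; the 1/3 allotted to Liv's branch passes to Liv's issue by representation.
The 1/3 is divided into 3 equal shares of 1/9 among Gudrun, Ylva, Ingeborg.
Gudrun predeceased; the 1/9 allotted to Gudrun's branch passes to Gudrun's issue by representation.
Ragna is the sole taker at this level and receives the full 1/9.
Ylva is living and takes 1/9.
Ingeborg is living and takes 1/9.
Asgeir is living and takes 1/3.
Hallvard is living and takes 1/3.

Asgeir 1/3; Hallvard 1/3; Ingeborg 1/9; Ragna 1/9; Ylva 1/9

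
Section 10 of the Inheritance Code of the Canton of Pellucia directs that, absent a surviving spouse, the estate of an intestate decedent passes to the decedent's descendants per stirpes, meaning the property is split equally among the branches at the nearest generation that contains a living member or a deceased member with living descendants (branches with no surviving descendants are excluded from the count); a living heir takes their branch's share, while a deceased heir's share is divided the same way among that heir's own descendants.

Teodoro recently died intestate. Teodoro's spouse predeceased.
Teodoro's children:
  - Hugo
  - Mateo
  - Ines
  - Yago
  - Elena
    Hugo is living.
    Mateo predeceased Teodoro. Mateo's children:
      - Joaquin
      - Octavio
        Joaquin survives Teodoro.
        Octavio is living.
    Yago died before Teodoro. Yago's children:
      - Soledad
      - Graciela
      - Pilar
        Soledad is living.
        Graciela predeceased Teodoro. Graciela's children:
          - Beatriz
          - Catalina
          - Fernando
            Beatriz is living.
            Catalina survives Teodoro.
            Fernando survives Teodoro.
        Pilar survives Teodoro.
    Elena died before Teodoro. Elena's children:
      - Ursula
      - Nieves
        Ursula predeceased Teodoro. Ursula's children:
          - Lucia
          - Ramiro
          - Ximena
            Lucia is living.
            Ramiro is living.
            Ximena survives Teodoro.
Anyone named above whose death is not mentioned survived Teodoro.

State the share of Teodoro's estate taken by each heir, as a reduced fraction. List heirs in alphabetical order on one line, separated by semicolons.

There is no surviving spouse, so the entire estate passes to Teodoro's descendants per stirpes.
The estate is divided into 5 equal shares of 1/5 among Hugo, Mateo, Ines, Yago, Elena.
Hugo is living and takes 1/5.
Mateo predeceased; the 1/5 allotted to Mateo's branch passes to Mateo's issue by representation.
The 1/5 is divided into 2 equal shares of 1/10 among Joaquin, Octavio.
Joaquin is living and takes 1/10.
Octavio is living and takes 1/10.
Ines is living and takes 1/5.
Yago predeceased; the 1/5 allotted to Yago's branch passes to Yago's issue by representation.
The 1/5 is divided into 3 equal shares of 1/15 among Soledad, Graciela, Pilar.
Soledad is living and takes 1/15.
Graciela predeceased; the 1/15 allotted to Graciela's branch passes to Graciela's issue by representation.
The 1/15 is divided into 3 equal shares of 1/45 among Beatriz, Catalina, Fernando.
Beatriz is living and takes 1/45.
Catalina is living and takes 1/45.
Fernando is living and takes 1/45.
Pilar is living and takes 1/15.
Elena predeceased; the 1/5 allotted to Elena's branch passes to Elena's issue by representation.
The 1/5 is divided into 2 equal shares of 1/10 among Ursula, Nieves.
Ursula predeceased; the 1/10 allotted to Ursula's branch passes to Ursula's issue by representation.
The 1/10 is divided into 3 equal shares of 1/30 among Lucia, Ramiro, Ximena.
Lucia is living and takes 1/30.
Ramiro is living and takes 1/30.
Ximena is living and takes 1/30.
Nieves is living and takes 1/10.

Beatriz 1/45; Catalina 1/45; Fernando 1/45; Hugo 1/5; Ines 1/5; Joaquin 1/10; Lucia 1/30; Nieves 1/10; Octavio 1/10; Pilar 1/15; Ramiro 1/30; Soledad 1/15; Ximena 1/30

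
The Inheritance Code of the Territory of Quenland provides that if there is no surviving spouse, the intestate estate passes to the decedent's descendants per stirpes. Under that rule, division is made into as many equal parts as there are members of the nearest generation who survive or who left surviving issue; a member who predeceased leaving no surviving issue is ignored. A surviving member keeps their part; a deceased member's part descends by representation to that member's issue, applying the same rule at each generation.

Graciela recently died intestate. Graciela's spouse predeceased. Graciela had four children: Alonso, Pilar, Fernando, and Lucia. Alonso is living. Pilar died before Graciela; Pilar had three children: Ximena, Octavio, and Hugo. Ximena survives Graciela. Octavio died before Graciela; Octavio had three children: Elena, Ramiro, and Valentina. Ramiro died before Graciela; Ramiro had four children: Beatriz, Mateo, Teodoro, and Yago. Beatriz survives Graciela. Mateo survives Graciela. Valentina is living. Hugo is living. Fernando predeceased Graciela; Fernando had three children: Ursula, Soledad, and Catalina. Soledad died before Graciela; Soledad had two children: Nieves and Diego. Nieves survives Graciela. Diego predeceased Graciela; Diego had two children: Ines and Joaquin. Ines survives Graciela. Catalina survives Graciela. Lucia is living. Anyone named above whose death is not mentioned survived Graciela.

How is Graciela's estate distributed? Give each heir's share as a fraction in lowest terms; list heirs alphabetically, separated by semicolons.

Alonso 1/4; Beatriz 1/144; Catalina 1/12; Elena 1/36; Hugo 1/12; Ines 1/48; Joaquin 1/48; Lucia 1/4; Mateo 1/144; Nieves 1/24; Teodoro 1/144; Ursula 1/12; Valentina 1/36; Ximena 1/12; Yago 1/144

There is no surviving spouse, so the entire estate passes to Graciela's descendants per stirpes.
The estate is divided into 4 equal shares of 1/4 among Alonso, Pilar, Fernando, Lucia.
Alonso is living and takes 1/4.
Pilar predeceased; the 1/4 allotted to Pilar's branch passes to Pilar's issue by representation.
The 1/4 is divided into 3 equal shares of 1/12 among Ximena, Octavio, Hugo.
Ximena is living and takes 1/12.
Octavio predeceased; the 1/12 allotted to Octavio's branch passes to Octavio's issue by representation.
The 1/12 is divided into 3 equal shares of 1/36 among Elena, Ramiro, Valentina.
Elena is living and takes 1/36.
Ramiro predeceased; the 1/36 allotted to Ramiro's branch passes to Ramiro's issue by representation.
The 1/36 is divided into 4 equal shares of 1/144 among Beatriz, Mateo, Teodoro, Yago.
Beatriz is living and takes 1/144.
Mateo is living and takes 1/144.
Teodoro is living and takes 1/144.
Yago is living and takes 1/144.
Valentina is living and takes 1/36.
Hugo is living and takes 1/12.
Fernando predeceased; the 1/4 allotted to Fernando's branch passes to Fernando's issue by representation.
The 1/4 is divided into 3 equal shares of 1/12 among Ursula, Soledad, Catalina.
Ursula is living and takes 1/12.
Soledad predeceased; the 1/12 allotted to Soledad's branch passes to Soledad's issue by representation.
The 1/12 is divided into 2 equal shares of 1/24 among Nieves, Diego.
Nieves is living and takes 1/24.
Diego predeceased; the 1/24 allotted to Diego's branch passes to Diego's issue by representation.
The 1/24 is divided into 2 equal shares of 1/48 among Ines, Joaquin.
Ines is living and takes 1/48.
Joaquin is living and takes 1/48.
Catalina is living and takes 1/12.
Lucia is living and takes 1/4.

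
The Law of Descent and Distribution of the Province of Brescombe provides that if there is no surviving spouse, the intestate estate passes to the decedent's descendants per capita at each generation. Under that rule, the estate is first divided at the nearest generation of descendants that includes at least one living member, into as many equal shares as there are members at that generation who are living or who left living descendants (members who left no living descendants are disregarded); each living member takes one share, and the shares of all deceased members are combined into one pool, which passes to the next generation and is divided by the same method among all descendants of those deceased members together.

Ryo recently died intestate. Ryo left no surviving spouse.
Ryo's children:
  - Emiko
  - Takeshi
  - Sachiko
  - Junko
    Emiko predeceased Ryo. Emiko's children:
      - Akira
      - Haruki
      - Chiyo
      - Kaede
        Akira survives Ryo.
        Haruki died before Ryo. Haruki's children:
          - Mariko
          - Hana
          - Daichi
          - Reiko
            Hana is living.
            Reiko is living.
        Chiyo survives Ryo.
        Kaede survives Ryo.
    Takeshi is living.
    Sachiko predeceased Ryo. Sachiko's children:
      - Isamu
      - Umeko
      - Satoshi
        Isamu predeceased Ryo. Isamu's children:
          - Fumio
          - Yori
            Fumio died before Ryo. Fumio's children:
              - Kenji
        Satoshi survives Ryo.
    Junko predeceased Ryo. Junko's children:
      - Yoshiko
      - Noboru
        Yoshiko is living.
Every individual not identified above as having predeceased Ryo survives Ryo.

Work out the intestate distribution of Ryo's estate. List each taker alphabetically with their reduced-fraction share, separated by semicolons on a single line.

There is no surviving spouse, so the entire estate passes to Ryo's descendants per capita at each generation.
At generation 1 (Emiko, Takeshi, Sachiko, Junko) there are 4 shares of (1)/4 = 1/4 each.
Living: Takeshi — each takes 1/4.
Deceased: Emiko, Sachiko, and Junko. Their combined 3/4 is pooled and carried to generation 2.
At generation 2 (Akira, Haruki, Chiyo, Kaede, Isamu, Umeko, Satoshi, Yoshiko, Noboru) there are 9 shares of (3/4)/9 = 1/12 each.
Living: Akira, Chiyo, Kaede, Umeko, Satoshi, Yoshiko, and Noboru — each takes 1/12.
Deceased: Haruki and Isamu. Their combined 1/6 is pooled and carried to generation 3.
At generation 3 (Mariko, Hana, Daichi, Reiko, Fumio, Yori) there are 6 shares of (1/6)/6 = 1/36 each.
Living: Mariko, Hana, Daichi, Reiko, and Yori — each takes 1/36.
Deceased: Fumio. That 1/36 share is carried to generation 4.
At generation 4 (Kenji) there are 1 shares of (1/36)/1 = 1/36 each.
Living: Kenji — each takes 1/36.

Akira 1/12; Chiyo 1/12; Daichi 1/36; Hana 1/36; Kaede 1/12; Kenji 1/36; Mariko 1/36; Noboru 1/12; Reiko 1/36; Satoshi 1/12; Takeshi 1/4; Umeko 1/12; Yori 1/36; Yoshiko 1/12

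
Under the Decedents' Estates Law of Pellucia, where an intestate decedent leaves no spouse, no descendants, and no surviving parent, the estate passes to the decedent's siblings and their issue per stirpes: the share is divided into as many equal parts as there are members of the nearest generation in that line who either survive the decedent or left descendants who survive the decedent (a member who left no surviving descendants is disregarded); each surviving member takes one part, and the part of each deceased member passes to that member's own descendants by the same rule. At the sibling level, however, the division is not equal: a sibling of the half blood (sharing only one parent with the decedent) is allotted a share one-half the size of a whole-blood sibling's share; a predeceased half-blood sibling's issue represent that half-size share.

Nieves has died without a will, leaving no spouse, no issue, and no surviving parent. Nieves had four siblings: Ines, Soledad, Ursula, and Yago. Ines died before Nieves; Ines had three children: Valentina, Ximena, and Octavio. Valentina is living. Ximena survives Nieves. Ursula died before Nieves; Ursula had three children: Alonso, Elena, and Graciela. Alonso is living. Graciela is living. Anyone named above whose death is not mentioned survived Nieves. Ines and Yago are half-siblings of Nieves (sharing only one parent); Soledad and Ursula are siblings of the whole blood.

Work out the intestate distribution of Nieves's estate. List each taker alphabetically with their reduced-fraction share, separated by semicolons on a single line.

Alonso 1/9; Elena 1/9; Graciela 1/9; Octavio 1/18; Soledad 1/3; Valentina 1/18; Ximena 1/18; Yago 1/6

No spouse, descendants, or parent survives, so the estate passes to Nieves's siblings per stirpes.
Half-blood siblings count for one-half the weight of whole-blood siblings at the initial division.
Dividing 1 in proportion to weights (total weight 3): Ines (weight 1/2) → 1/6; Soledad (weight 1) → 1/3; Ursula (weight 1) → 1/3; Yago (weight 1/2) → 1/6.
Ines predeceased; the 1/6 allotted to Ines's branch passes to Ines's issue by representation.
The 1/6 is divided into 3 equal shares of 1/18 among Valentina, Ximena, Octavio.
Valentina is living and takes 1/18.
Ximena is living and takes 1/18.
Octavio is living and takes 1/18.
Soledad is living and takes 1/3.
Ursula predeceased; the 1/3 allotted to Ursula's branch passes to Ursula's issue by representation.
The 1/3 is divided into 3 equal shares of 1/9 among Alonso, Elena, Graciela.
Alonso is living and takes 1/9.
Elena is living and takes 1/9.
Graciela is living and takes 1/9.
Yago is living and takes 1/6.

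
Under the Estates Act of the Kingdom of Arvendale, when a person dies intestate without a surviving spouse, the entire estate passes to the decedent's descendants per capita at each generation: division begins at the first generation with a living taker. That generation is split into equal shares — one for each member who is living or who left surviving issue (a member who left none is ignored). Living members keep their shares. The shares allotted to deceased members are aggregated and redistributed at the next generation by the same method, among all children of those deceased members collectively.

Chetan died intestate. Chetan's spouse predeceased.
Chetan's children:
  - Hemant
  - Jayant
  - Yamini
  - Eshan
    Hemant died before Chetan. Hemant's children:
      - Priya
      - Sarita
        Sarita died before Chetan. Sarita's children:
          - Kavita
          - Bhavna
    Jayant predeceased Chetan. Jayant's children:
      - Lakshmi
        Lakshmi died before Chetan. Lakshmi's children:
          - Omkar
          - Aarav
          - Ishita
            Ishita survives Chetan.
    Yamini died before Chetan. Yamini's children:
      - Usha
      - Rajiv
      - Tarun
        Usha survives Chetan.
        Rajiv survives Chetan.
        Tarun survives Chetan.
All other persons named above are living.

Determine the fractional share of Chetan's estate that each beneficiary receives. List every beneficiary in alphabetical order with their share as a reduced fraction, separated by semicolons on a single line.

Aarav 1/20; Bhavna 1/20; Eshan 1/4; Ishita 1/20; Kavita 1/20; Omkar 1/20; Priya 1/8; Rajiv 1/8; Tarun 1/8; Usha 1/8

There is no surviving spouse, so the entire estate passes to Chetan's descendants per capita at each generation.
At generation 1 (Hemant, Jayant, Yamini, Eshan) there are 4 shares of (1)/4 = 1/4 each.
Living: Eshan — each takes 1/4.
Deceased: Hemant, Jayant, and Yamini. Their combined 3/4 is pooled and carried to generation 2.
At generation 2 (Priya, Sarita, Lakshmi, Usha, Rajiv, Tarun) there are 6 shares of (3/4)/6 = 1/8 each.
Living: Priya, Usha, Rajiv, and Tarun — each takes 1/8.
Deceased: Sarita and Lakshmi. Their combined 1/4 is pooled and carried to generation 3.
At generation 3 (Kavita, Bhavna, Omkar, Aarav, Ishita) there are 5 shares of (1/4)/5 = 1/20 each.
Living: Kavita, Bhavna, Omkar, Aarav, and Ishita — each takes 1/20.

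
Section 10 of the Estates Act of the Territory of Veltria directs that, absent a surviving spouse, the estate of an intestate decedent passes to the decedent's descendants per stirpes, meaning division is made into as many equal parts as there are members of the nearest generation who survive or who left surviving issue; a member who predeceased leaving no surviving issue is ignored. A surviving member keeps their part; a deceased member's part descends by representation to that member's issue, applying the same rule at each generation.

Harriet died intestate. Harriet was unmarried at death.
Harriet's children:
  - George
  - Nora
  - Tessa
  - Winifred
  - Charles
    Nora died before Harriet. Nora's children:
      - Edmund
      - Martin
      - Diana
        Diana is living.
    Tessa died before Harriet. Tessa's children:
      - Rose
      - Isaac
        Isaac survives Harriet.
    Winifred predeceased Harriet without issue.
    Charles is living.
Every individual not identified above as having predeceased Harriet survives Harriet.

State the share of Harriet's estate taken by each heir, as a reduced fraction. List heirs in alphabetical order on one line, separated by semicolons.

There is no surviving spouse, so the entire estate passes to Harriet's descendants per stirpes.
Winifred left no surviving issue, so that branch lapses and is disregarded.
The estate is divided into 4 equal shares of 1/4 among George, Nora, Tessa, Charles.
George is living and takes 1/4.
Nora predeceased; the 1/4 allotted to Nora's branch passes to Nora's issue by representation.
The 1/4 is divided into 3 equal shares of 1/12 among Edmund, Martin, Diana.
Edmund is living and takes 1/12.
Martin is living and takes 1/12.
Diana is living and takes 1/12.
Tessa predeceased; the 1/4 allotted to Tessa's branch passes to Tessa's issue by representation.
The 1/4 is divided into 2 equal shares of 1/8 among Rose, Isaac.
Rose is living and takes 1/8.
Isaac is living and takes 1/8.
Charles is living and takes 1/4.

Charles 1/4; Diana 1/12; Edmund 1/12; George 1/4; Isaac 1/8; Martin 1/12; Rose 1/8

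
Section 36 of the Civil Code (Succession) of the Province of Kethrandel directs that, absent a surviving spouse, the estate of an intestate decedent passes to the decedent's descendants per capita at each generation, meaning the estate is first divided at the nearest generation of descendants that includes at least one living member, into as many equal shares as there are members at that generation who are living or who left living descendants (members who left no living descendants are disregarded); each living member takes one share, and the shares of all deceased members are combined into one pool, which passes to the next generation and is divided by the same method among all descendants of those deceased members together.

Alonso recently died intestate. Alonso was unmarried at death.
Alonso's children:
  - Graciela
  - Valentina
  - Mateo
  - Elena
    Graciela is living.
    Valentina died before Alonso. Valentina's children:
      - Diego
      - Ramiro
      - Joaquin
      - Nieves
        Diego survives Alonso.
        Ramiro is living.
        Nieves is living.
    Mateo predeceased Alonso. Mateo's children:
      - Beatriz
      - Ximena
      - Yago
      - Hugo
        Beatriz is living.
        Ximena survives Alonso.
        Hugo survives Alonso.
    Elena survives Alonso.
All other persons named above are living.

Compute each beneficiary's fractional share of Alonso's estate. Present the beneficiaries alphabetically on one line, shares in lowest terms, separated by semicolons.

Beatriz 1/16; Diego 1/16; Elena 1/4; Graciela 1/4; Hugo 1/16; Joaquin 1/16; Nieves 1/16; Ramiro 1/16; Ximena 1/16; Yago 1/16

There is no surviving spouse, so the entire estate passes to Alonso's descendants per capita at each generation.
At generation 1 (Graciela, Valentina, Mateo, Elena) there are 4 shares of (1)/4 = 1/4 each.
Living: Graciela and Elena — each takes 1/4.
Deceased: Valentina and Mateo. Their combined 1/2 is pooled and carried to generation 2.
At generation 2 (Diego, Ramiro, Joaquin, Nieves, Beatriz, Ximena, Yago, Hugo) there are 8 shares of (1/2)/8 = 1/16 each.
Living: Diego, Ramiro, Joaquin, Nieves, Beatriz, Ximena, Yago, and Hugo — each takes 1/16.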